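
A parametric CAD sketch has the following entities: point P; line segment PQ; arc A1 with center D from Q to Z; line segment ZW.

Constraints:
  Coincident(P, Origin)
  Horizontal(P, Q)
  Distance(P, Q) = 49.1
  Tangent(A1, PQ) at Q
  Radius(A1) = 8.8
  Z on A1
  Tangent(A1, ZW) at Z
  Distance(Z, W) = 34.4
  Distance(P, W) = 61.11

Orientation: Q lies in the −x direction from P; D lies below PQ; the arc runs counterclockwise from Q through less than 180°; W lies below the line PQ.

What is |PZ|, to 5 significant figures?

58.441

Checks: |DZ| = 8.800 ✓; ∠(DZ, ZW) = 90.00° ✓; |ZW| = 34.40 ✓; |PW| = 61.11 ✓.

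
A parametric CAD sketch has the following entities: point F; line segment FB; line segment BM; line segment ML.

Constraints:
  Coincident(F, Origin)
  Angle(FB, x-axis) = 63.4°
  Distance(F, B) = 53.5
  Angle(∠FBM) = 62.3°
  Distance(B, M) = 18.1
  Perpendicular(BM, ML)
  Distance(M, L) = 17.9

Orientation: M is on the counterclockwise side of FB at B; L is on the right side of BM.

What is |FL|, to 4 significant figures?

65.62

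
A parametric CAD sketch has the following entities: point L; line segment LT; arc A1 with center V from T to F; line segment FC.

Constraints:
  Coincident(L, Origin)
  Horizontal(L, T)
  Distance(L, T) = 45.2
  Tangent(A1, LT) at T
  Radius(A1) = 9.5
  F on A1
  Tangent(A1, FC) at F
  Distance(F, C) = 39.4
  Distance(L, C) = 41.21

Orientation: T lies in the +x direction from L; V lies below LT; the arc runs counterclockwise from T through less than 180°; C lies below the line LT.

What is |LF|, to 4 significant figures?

37.41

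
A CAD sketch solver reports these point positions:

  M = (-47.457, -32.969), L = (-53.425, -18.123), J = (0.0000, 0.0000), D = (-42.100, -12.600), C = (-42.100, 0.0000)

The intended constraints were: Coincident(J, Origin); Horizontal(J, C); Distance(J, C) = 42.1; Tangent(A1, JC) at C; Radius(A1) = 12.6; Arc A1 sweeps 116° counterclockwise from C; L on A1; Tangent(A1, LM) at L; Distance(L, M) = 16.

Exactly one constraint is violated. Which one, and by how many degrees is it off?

Tangent(A1, LM) at L — off by 4.10°.

J = (0.00, 0.00) ✓; J.y = 0.00, C.y = 0.00 ✓; |JC| = 42.10 ✓; ∠(DC, CJ) = 90.00° ✓; |DC| = 12.60 ✓; bearing(D→L) − bearing(D→C) = 116.0° ✓; |DL| = 12.60 ✓; ∠(DL, LM) = 94.10° ✗; |LM| = 16.00 ✓.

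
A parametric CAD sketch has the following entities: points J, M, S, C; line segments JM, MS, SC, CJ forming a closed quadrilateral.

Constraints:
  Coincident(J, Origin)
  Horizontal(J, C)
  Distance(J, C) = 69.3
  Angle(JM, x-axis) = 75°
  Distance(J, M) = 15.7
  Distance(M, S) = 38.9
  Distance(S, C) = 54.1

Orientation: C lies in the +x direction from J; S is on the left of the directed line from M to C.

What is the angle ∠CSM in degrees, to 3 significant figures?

90.6°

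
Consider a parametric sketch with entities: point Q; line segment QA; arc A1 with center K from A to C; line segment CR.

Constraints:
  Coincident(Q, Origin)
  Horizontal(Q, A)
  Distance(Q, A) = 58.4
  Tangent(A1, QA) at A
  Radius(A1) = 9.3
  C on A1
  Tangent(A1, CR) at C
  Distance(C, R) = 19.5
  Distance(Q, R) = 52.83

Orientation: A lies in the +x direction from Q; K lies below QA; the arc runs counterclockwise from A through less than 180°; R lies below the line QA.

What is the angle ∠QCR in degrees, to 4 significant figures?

87.84°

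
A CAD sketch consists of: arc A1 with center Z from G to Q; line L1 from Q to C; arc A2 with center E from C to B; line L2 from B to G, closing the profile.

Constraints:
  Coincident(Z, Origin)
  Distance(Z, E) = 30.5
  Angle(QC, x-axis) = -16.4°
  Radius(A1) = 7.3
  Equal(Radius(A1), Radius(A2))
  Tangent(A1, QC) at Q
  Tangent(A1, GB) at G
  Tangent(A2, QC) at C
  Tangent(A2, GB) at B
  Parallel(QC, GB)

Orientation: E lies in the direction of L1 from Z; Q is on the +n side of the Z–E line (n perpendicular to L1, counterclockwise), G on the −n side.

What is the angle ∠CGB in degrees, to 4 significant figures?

25.58°

The slot axis is L1's direction at -16.4°, so u = (cos -16.4°, sin -16.4°) = (0.9593, -0.2823) and n = (−sin -16.4°, cos -16.4°) = (0.2823, 0.9593). Z is at the origin and E lies 30.5 along u from Z, so E = 30.5·u = (29.26, -8.611). Tangency of A1 to both parallel lines with radius 7.3 puts Q and G at Z ± 7.3·n: Q = (2.061, 7.003), G = (-2.061, -7.003). Equal radii place C and B the same way about E: C = E + 7.3·n = (31.32, -1.608), B = E − 7.3·n = (27.20, -15.61). Then cos ∠CGB = GC·GB / (|GC||GB|), giving 25.58°.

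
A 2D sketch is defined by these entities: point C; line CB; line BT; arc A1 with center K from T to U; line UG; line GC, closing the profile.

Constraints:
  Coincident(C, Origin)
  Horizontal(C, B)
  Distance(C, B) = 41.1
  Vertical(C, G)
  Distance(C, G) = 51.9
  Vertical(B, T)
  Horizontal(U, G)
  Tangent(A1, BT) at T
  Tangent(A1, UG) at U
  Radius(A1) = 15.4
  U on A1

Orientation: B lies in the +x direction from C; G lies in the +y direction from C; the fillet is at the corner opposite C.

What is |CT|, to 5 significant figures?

54.968

The virtual corner opposite C is at (41.100, 51.900). Tangency of A1 to BT means the radius KT is perpendicular to BT and tangency of A1 to UG means the radius KU is perpendicular to UG, with radius 15.4, so the center K sits 15.4 in from both sides at K = (25.700, 36.500). That places the tangent points at T = (41.100, 36.500) on BT and U = (25.700, 51.900) on UG. Then |CT| = |T − C| = 54.968.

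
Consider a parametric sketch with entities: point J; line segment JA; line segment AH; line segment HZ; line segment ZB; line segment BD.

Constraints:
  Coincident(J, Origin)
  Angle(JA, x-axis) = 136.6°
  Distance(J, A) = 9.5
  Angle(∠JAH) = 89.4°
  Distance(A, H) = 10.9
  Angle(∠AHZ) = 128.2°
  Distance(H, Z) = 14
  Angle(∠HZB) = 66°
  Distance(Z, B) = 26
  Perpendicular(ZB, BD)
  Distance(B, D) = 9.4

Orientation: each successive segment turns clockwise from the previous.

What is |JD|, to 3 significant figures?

8.15

∠HZB = 66.0° gives ZB at -120° from the x-axis; with |ZB| = 26.0, B = (1.68, -9.61). ZB ⟂ BD, so BD runs at 150°; with |BD| = 9.4, D = (-6.48, -4.94). Then |JD| = |D − J| = 8.15.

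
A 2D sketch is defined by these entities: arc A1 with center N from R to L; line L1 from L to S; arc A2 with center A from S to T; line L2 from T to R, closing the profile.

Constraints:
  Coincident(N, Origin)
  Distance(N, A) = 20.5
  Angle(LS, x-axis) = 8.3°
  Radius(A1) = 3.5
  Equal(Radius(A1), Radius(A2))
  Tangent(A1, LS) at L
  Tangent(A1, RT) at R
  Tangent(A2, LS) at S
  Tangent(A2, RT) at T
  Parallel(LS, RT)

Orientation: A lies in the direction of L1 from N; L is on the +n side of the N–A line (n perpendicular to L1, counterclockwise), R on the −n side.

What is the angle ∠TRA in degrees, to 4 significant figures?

9.689°

Tangency of A1 to both parallel lines with radius 3.5 puts L and R at N ± 3.5·n: L = (-0.5052, 3.463), R = (0.5052, -3.463). Equal radii place S and T the same way about A: S = A + 3.5·n = (19.78, 6.423), T = A − 3.5·n = (20.79, -0.5040). Then cos ∠TRA = RT·RA / (|RT||RA|), giving 9.689°.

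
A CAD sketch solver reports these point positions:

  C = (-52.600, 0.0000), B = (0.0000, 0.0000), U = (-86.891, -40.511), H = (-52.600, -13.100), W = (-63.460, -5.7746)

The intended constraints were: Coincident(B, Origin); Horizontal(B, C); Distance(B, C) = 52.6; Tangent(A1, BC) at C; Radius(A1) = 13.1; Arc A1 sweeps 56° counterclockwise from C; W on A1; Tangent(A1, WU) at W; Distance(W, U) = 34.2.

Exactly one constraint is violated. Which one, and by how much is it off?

Distance(W, U) = 34.2 — off by 7.70.

B = (0.00, 0.00) ✓; B.y = 0.00, C.y = 0.00 ✓; |BC| = 52.60 ✓; ∠(HC, CB) = 90.00° ✓; |HC| = 13.10 ✓; bearing(H→W) − bearing(H→C) = 56.00° ✓; |HW| = 13.10 ✓; ∠(HW, WU) = 90.00° ✓; |WU| = 41.90 ✗.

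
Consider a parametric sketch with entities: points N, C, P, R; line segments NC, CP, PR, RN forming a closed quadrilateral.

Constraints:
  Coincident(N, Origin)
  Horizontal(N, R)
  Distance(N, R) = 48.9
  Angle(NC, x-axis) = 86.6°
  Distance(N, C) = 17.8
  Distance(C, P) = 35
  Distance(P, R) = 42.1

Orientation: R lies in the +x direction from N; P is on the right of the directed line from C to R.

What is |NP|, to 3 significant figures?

18.9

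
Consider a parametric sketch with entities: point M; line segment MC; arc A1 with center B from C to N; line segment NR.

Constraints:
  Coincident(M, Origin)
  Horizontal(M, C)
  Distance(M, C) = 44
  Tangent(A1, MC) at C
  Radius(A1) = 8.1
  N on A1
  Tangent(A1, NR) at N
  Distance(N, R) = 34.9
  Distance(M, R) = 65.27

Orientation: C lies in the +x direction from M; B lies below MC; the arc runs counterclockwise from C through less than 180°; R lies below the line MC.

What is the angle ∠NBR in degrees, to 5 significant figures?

76.933°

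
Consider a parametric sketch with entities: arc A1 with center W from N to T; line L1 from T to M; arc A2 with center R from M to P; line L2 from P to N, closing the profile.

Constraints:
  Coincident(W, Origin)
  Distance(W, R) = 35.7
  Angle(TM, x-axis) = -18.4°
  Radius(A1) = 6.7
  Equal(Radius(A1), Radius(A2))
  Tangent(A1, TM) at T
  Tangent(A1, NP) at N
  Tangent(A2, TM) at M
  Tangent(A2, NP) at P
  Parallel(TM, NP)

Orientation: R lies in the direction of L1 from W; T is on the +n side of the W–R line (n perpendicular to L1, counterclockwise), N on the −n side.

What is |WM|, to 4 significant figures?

36.32

The slot axis is L1's direction at -18.4°, so u = (cos -18.4°, sin -18.4°) = (0.9489, -0.3156) and n = (−sin -18.4°, cos -18.4°) = (0.3156, 0.9489). W is at the origin and R lies 35.7 along u from W, so R = 35.7·u = (33.87, -11.27). Tangency of A1 to both parallel lines with radius 6.7 puts T and N at W ± 6.7·n: T = (2.115, 6.357), N = (-2.115, -6.357). Equal radii place M and P the same way about R: M = R + 6.7·n = (35.99, -4.911), P = R − 6.7·n = (31.76, -17.63). Then |WM| = |M − W| = 36.32.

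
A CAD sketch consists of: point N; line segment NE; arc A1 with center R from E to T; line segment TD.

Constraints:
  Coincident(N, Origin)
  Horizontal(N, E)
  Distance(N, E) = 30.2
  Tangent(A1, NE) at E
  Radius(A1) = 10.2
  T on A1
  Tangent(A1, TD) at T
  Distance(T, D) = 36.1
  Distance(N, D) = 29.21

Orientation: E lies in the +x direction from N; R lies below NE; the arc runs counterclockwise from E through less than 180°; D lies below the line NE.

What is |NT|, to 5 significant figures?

23.065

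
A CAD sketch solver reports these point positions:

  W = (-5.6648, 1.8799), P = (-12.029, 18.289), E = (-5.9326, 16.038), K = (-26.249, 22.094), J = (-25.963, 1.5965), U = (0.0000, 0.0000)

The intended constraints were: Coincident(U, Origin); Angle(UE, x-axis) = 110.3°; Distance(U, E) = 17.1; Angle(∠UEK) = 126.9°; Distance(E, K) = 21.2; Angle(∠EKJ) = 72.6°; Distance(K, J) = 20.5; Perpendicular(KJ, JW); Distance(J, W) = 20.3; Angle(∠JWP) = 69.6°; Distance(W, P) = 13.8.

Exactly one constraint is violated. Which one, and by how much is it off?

Distance(W, P) = 13.8 — off by 3.80.

U = (0.00, 0.00) ✓; UE at 110.3° ✓; |UE| = 17.10 ✓; ∠UEK = 126.9° ✓; |EK| = 21.20 ✓; ∠EKJ = 72.60° ✓; |KJ| = 20.50 ✓; ∠(KJ, JW) = 90.00° ✓; |JW| = 20.30 ✓; ∠JWP = 69.60° ✓; |WP| = 17.60 ✗.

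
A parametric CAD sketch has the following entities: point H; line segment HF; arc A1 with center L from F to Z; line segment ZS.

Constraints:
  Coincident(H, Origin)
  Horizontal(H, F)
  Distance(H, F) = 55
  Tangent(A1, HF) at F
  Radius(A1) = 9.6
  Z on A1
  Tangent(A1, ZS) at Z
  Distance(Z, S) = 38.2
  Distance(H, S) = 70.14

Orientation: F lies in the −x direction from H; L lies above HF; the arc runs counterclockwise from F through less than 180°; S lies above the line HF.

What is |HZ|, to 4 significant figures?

46.76

Checks: |LZ| = 9.600 ✓; ∠(LZ, ZS) = 90.00° ✓; |ZS| = 38.20 ✓; |HS| = 70.14 ✓.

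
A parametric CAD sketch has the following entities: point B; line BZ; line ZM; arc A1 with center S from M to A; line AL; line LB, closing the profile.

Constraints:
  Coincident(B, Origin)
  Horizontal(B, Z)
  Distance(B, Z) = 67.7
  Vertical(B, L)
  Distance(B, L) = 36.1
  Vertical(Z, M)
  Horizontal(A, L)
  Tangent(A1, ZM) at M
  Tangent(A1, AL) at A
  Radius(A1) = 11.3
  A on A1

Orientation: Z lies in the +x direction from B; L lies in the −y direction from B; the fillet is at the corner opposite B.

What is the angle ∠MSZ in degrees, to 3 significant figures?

65.5°

B is at the origin; BZ is horizontal with |BZ| = 67.7 and Z on the +x side, so Z = (67.7, 0.00). BL is vertical with |BL| = 36.1 and L on the −y side, so L = (0.00, -36.1). The virtual corner opposite B is at (67.7, -36.1). The tangent condition forces SM to be normal to ZM and since A1 is tangent to AL there, SA ⟂ AL, with radius 11.3, so the center S sits 11.3 in from both sides at S = (56.4, -24.8). That places the tangent points at M = (67.7, -24.8) on ZM and A = (56.4, -36.1) on AL. Then cos ∠MSZ = SM·SZ / (|SM||SZ|), giving 65.5°.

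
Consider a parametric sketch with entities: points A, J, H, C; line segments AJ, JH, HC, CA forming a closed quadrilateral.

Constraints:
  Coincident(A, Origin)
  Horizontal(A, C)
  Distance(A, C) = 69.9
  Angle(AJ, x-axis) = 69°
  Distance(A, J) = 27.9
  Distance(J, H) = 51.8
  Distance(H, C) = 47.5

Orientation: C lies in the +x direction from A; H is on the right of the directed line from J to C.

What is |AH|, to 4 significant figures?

35.97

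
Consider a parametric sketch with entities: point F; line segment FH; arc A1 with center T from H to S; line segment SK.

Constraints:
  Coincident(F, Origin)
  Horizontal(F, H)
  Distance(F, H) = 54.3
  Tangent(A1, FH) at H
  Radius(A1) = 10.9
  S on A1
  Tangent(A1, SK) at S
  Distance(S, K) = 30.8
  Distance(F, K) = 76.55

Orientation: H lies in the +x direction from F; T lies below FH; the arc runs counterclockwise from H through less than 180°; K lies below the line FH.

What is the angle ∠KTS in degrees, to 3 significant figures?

70.5°

F is at the origin; FH is horizontal with |FH| = 54.3 and H on the +x side, so H = (54.3, 0.00). Since A1 is tangent to FH there, TH ⟂ FH, so T = H + (0, -10.9) = (54.3, -10.9). Since TS ⟂ SK (tangency), |TK| = √(10.9² + 30.8²) = 32.7 regardless of where S sits on A1. So K lies on both circle(F, 76.55) and circle(T, 32.7); the below-FH intersection is K = (63.9, -42.1). S is the foot of the tangent from K: S = (45.6, -17.4).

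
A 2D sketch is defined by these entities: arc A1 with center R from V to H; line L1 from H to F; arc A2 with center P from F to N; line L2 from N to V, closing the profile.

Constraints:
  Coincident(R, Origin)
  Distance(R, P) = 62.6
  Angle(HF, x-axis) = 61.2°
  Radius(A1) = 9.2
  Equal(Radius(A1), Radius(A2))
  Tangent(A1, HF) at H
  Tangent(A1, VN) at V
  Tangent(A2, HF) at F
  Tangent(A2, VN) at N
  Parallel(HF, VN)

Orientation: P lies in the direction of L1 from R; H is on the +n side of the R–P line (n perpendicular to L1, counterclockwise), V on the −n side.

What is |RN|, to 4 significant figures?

63.27

The slot axis is L1's direction at 61.2°, so u = (cos 61.2°, sin 61.2°) = (0.4818, 0.8763) and n = (−sin 61.2°, cos 61.2°) = (-0.8763, 0.4818). R is at the origin and P lies 62.6 along u from R, so P = 62.6·u = (30.16, 54.86). Tangency of A1 to both parallel lines with radius 9.2 puts H and V at R ± 9.2·n: H = (-8.062, 4.432), V = (8.062, -4.432). Equal radii place F and N the same way about P: F = P + 9.2·n = (22.10, 59.29), N = P − 9.2·n = (38.22, 50.42). Then |RN| = |N − R| = 63.27.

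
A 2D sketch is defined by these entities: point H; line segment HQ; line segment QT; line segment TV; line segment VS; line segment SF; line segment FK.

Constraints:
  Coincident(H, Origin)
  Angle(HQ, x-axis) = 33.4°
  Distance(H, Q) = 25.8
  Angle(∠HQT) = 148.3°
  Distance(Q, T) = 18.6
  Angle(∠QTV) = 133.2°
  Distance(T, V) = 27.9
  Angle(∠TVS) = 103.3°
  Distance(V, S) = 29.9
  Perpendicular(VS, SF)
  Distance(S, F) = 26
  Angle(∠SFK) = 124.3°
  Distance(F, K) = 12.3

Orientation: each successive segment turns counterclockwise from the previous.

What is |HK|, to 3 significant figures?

21.9

H is at the origin; HQ runs at 33.4° with length 25.8, so Q = (21.5, 14.2). ∠HQT = 148.3° gives QT at 65.1° from the x-axis; with |QT| = 18.6, T = (29.4, 31.1). ∠QTV = 133.2° gives TV at 112° from the x-axis; with |TV| = 27.9, V = (19.0, 57.0). ∠TVS = 103.3° gives VS at -171° from the x-axis; with |VS| = 29.9, S = (-10.6, 52.5). VS ⟂ SF, so SF runs at -81.4°; with |SF| = 26.0, F = (-6.71, 26.8). ∠SFK = 124.3° gives FK at -25.7° from the x-axis; with |FK| = 12.3, K = (4.37, 21.4). Then |HK| = |K − H| = 21.9.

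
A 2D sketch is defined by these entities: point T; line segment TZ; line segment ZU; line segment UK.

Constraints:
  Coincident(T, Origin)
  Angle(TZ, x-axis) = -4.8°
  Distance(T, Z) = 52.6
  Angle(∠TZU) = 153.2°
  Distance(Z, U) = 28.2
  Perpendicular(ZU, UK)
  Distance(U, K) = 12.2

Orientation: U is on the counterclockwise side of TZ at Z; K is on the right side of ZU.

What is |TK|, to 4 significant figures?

83.29

T is at the origin; TZ runs at -4.8° with length 52.6, so Z = 52.6·(cos -4.8°, sin -4.8°) = (52.42, -4.401). ∠TZU = 153.2°, so ZU runs at -4.8° + (180° − 153.2°) = 22.00° from the x-axis; with |ZU| = 28.2, U = Z + 28.2·(cos 22.00°, sin 22.00°) = (78.56, 6.162). ZU ⟂ UK; with |UK| = 12.2 on the right of ZU, K = U + 12.2·(0.3746, -0.9272) = (83.13, -5.149). Then |TK| = |K − T| = 83.29.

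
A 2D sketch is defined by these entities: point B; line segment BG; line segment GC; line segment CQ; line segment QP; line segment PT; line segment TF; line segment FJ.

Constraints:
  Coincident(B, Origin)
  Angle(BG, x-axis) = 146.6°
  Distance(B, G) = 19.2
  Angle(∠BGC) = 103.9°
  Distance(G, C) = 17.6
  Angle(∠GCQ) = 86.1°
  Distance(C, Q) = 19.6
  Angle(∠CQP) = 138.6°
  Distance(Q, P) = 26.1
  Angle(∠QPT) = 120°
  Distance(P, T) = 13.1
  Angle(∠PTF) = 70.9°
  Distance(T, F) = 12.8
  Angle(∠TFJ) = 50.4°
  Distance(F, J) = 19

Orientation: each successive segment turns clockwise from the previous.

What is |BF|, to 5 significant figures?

6.0914

B is at the origin; BG runs at 146.6° with length 19.2, so G = (-16.029, 10.569). ∠BGC = 103.9° gives GC at 70.500° from the x-axis; with |GC| = 17.6, C = (-10.154, 27.160). ∠GCQ = 86.1° gives CQ at -23.400° from the x-axis; with |CQ| = 19.6, Q = (7.8339, 19.376). ∠CQP = 138.6° gives QP at -64.800° from the x-axis; with |QP| = 26.1, P = (18.947, -4.2404). ∠QPT = 120.0° gives PT at -124.80° from the x-axis; with |PT| = 13.1, T = (11.470, -14.997). ∠PTF = 70.9° gives TF at 126.10° from the x-axis; with |TF| = 12.8, F = (3.9287, -4.6551). Then |BF| = |F − B| = 6.0914.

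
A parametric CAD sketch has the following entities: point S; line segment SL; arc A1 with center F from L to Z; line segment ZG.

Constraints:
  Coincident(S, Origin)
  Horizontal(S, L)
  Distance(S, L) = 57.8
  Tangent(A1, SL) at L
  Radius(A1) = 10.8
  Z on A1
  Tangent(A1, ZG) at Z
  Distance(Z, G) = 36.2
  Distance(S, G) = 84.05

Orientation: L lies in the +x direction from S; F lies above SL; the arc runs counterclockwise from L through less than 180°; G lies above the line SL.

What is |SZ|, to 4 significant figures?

69.37

S is at the origin; S and L share the same y with |SL| = 57.8 and L on the +x side, so L = (57.80, 0.000). Tangency of A1 to SL means the radius FL is perpendicular to SL, so F = L + (0, 10.8) = (57.80, 10.80). Since FZ ⟂ ZG (tangency), |FG| = √(10.8² + 36.2²) = 37.78 regardless of where Z sits on A1. So G lies on both circle(S, 84.05) and circle(F, 37.78); the above-SL intersection is G = (69.97, 46.56). Z is the foot of the tangent from G: Z = (68.59, 10.39).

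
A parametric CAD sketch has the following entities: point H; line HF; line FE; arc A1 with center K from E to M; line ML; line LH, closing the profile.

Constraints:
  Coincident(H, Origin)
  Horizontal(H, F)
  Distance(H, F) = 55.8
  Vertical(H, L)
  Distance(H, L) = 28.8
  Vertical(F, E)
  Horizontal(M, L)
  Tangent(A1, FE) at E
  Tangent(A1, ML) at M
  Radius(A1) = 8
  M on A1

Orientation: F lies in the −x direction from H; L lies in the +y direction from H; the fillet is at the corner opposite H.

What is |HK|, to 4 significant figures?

52.13

H and L share the same x with |HL| = 28.8 and L on the +y side, so L = (0.000, 28.80). The virtual corner opposite H is at (-55.80, 28.80). Since A1 is tangent to FE there, KE ⟂ FE and A1 meets ML tangentially, so KM is at right angles to ML, with radius 8.0, so the center K sits 8.0 in from both sides at K = (-47.80, 20.80). Then |HK| = |K − H| = 52.13.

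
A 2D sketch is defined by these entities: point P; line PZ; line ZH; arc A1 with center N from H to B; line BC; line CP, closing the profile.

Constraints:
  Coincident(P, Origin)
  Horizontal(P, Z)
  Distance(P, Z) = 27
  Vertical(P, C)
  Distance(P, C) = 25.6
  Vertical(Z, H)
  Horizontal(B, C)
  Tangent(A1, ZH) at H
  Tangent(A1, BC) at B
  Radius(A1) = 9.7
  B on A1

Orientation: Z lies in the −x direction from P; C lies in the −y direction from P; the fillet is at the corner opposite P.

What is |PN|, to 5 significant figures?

23.497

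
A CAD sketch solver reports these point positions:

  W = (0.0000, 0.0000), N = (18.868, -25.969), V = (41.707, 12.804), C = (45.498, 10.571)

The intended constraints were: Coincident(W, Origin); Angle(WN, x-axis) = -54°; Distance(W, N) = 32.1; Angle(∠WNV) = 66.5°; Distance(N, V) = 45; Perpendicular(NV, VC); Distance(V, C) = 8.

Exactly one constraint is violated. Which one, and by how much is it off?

Distance(V, C) = 8 — off by 3.60.

W = (0.00, 0.00) ✓; WN at -54.00° ✓; |WN| = 32.10 ✓; ∠WNV = 66.50° ✓; |NV| = 45.00 ✓; ∠(NV, VC) = 90.00° ✓; |VC| = 4.400 ✗.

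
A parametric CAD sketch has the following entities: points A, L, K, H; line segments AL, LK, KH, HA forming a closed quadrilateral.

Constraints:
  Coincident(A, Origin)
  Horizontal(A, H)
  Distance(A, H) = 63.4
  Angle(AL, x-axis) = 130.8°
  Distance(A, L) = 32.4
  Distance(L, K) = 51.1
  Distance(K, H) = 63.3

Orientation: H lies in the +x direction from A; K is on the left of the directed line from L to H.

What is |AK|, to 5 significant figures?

54.560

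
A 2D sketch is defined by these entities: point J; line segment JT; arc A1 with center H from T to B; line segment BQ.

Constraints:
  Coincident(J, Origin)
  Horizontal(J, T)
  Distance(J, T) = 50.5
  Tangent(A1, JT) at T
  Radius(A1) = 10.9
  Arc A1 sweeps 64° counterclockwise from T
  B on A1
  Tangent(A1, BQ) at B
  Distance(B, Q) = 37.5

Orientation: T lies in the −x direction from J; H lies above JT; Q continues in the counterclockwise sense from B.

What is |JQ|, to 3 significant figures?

46.6

J is at the origin; J and T share the same y with |JT| = 50.5 and T on the −x side, so T = (-50.5, 0.00). Since A1 is tangent to JT there, HT ⟂ JT, so H = T + (0, 10.9) = (-50.5, 10.9). On A1, T sits at bearing -90° from H; a 64° counterclockwise sweep puts B at bearing -26°, so B = H + 10.9·(cos -26°, sin -26°) = (-40.7, 6.12). Tangency of A1 to BQ means the radius HB is perpendicular to BQ, so BQ runs along (−sin -26°, cos -26°); with |BQ| = 37.5, Q = (-24.3, 39.8). Then |JQ| = |Q − J| = 46.6.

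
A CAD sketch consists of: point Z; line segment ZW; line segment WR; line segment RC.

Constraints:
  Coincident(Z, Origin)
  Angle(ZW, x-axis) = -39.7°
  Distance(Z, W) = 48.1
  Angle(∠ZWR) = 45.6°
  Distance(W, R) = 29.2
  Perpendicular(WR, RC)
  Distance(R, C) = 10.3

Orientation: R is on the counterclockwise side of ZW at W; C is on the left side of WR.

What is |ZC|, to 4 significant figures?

24.47

∠ZWR = 45.6°, so WR runs at -39.7° + (180° − 45.6°) = 94.70° from the x-axis; with |WR| = 29.2, R = W + 29.2·(cos 94.70°, sin 94.70°) = (34.62, -1.623). The perpendicularity gives RC at right angles to WR; with |RC| = 10.3 on the left of WR, C = R + 10.3·(-0.9966, -0.08194) = (24.35, -2.467). Then |ZC| = |C − Z| = 24.47.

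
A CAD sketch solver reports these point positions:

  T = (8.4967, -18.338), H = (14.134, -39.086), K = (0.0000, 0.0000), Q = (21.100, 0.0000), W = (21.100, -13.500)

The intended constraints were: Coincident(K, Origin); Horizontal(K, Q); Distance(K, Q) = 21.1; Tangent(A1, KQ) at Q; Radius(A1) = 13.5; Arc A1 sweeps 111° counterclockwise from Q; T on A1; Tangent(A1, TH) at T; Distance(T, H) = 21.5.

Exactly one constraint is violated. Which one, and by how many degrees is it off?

Tangent(A1, TH) at T — off by 5.80°.

K = (0.00, 0.00) ✓; K.y = 0.00, Q.y = 0.00 ✓; |KQ| = 21.10 ✓; ∠(WQ, QK) = 90.00° ✓; |WQ| = 13.50 ✓; bearing(W→T) − bearing(W→Q) = 111.0° ✓; |WT| = 13.50 ✓; ∠(WT, TH) = 95.80° ✗; |TH| = 21.50 ✓.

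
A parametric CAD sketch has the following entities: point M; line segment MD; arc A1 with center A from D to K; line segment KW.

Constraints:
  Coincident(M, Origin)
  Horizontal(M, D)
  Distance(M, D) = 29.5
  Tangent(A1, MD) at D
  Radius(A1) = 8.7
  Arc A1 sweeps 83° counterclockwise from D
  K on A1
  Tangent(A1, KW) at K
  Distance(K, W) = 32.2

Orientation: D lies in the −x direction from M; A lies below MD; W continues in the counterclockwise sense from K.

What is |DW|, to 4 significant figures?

41.54

M is at the origin; MD is horizontal with |MD| = 29.5 and D on the −x side, so D = (-29.50, 0.000). A1 meets MD tangentially, so AD is at right angles to MD, so A = D + (0, -8.7) = (-29.50, -8.700). On A1, D sits at bearing 90° from A; an 83° counterclockwise sweep puts K at bearing 173°, so K = A + 8.7·(cos 173°, sin 173°) = (-38.14, -7.640). Since A1 is tangent to KW there, AK ⟂ KW, so KW runs along (−sin 173°, cos 173°); with |KW| = 32.2, W = (-42.06, -39.60). Then |DW| = |W − D| = 41.54.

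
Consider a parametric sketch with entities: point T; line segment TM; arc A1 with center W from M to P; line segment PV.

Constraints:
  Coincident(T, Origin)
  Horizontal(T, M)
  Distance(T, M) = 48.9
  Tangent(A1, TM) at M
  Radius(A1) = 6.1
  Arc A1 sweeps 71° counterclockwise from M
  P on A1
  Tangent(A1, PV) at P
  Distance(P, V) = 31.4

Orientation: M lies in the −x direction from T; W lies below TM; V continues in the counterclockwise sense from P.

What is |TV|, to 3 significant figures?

73.2

T is at the origin; T and M share the same y with |TM| = 48.9 and M on the −x side, so M = (-48.9, 0.00). The tangent condition forces WM to be normal to TM, so W = M + (0, -6.1) = (-48.9, -6.10). On A1, M sits at bearing 90° from W; a 71° counterclockwise sweep puts P at bearing 161°, so P = W + 6.1·(cos 161°, sin 161°) = (-54.7, -4.11). The tangent condition forces WP to be normal to PV, so PV runs along (−sin 161°, cos 161°); with |PV| = 31.4, V = (-64.9, -33.8). Then |TV| = |V − T| = 73.2.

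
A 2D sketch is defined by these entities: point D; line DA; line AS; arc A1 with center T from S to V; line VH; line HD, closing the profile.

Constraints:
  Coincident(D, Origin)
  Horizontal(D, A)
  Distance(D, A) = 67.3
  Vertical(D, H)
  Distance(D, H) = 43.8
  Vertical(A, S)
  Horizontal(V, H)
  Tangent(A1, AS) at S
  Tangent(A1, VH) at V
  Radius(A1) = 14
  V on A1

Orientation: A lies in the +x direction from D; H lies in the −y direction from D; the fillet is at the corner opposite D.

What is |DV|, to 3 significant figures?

69.0

D is at the origin; DA is horizontal with |DA| = 67.3 and A on the +x side, so A = (67.3, 0.00). D and H share the same x with |DH| = 43.8 and H on the −y side, so H = (0.00, -43.8). The virtual corner opposite D is at (67.3, -43.8). Tangency of A1 to AS means the radius TS is perpendicular to AS and the tangent condition forces TV to be normal to VH, with radius 14.0, so the center T sits 14.0 in from both sides at T = (53.3, -29.8). That places the tangent points at S = (67.3, -29.8) on AS and V = (53.3, -43.8) on VH. Then |DV| = |V − D| = 69.0.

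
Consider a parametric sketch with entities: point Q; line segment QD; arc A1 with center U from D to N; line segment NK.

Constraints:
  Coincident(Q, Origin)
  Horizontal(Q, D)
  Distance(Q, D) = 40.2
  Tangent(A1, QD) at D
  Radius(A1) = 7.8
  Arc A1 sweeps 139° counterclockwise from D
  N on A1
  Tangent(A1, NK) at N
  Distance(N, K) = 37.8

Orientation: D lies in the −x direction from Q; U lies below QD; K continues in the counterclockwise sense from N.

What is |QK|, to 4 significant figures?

41.99

Q is at the origin; QD is horizontal with |QD| = 40.2 and D on the −x side, so D = (-40.20, 0.000). The tangent condition forces UD to be normal to QD, so U = D + (0, -7.8) = (-40.20, -7.800). On A1, D sits at bearing 90° from U; a 139° counterclockwise sweep puts N at bearing 229°, so N = U + 7.8·(cos 229°, sin 229°) = (-45.32, -13.69). Since A1 is tangent to NK there, UN ⟂ NK, so NK runs along (−sin 229°, cos 229°); with |NK| = 37.8, K = (-16.79, -38.49). Then |QK| = |K − Q| = 41.99.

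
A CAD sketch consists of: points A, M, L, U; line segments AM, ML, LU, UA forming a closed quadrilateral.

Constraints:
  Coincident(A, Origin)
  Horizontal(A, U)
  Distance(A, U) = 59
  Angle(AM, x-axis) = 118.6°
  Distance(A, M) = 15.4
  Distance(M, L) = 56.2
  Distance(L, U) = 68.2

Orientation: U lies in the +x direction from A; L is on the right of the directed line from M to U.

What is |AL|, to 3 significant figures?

41.6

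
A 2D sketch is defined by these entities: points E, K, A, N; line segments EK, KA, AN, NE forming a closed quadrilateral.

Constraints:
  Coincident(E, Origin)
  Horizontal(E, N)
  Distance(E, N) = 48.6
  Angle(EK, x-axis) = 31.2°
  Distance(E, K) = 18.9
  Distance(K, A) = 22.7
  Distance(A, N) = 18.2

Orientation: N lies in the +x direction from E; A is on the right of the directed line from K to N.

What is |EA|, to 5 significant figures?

32.415

Checks: EK at 31.20° ✓; |KA| = 22.70 ✓; |AN| = 18.20 ✓.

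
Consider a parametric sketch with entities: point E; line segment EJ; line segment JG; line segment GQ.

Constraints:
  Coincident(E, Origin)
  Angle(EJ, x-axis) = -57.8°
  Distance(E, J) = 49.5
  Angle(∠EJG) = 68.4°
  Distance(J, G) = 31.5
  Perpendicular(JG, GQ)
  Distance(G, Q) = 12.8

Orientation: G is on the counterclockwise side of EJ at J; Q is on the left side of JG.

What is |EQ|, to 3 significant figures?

35.8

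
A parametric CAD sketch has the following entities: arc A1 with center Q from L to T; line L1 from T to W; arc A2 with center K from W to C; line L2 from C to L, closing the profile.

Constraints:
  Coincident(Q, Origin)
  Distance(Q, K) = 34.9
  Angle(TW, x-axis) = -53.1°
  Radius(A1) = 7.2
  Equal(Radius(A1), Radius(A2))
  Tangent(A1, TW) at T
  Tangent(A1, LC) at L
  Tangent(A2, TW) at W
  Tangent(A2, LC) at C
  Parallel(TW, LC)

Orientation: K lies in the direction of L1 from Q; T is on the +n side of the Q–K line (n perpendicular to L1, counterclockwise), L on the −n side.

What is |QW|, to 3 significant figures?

35.6

The slot axis is L1's direction at -53.1°, so u = (cos -53.1°, sin -53.1°) = (0.600, -0.800) and n = (−sin -53.1°, cos -53.1°) = (0.800, 0.600). Q is at the origin and K lies 34.9 along u from Q, so K = 34.9·u = (21.0, -27.9). Tangency of A1 to both parallel lines with radius 7.2 puts T and L at Q ± 7.2·n: T = (5.76, 4.32), L = (-5.76, -4.32). Equal radii place W and C the same way about K: W = K + 7.2·n = (26.7, -23.6), C = K − 7.2·n = (15.2, -32.2). Then |QW| = |W − Q| = 35.6.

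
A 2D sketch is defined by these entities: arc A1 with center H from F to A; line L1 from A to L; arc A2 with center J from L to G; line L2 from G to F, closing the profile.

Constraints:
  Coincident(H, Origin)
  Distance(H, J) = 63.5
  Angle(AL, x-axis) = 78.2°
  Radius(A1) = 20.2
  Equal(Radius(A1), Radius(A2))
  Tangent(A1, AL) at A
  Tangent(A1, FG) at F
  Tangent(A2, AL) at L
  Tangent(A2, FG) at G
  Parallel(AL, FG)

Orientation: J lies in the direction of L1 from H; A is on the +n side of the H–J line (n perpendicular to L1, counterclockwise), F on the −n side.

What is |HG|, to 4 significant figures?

66.64

Tangency of A1 to both parallel lines with radius 20.2 puts A and F at H ± 20.2·n: A = (-19.77, 4.131), F = (19.77, -4.131). Equal radii place L and G the same way about J: L = J + 20.2·n = (-6.788, 66.29), G = J − 20.2·n = (32.76, 58.03). Then |HG| = |G − H| = 66.64.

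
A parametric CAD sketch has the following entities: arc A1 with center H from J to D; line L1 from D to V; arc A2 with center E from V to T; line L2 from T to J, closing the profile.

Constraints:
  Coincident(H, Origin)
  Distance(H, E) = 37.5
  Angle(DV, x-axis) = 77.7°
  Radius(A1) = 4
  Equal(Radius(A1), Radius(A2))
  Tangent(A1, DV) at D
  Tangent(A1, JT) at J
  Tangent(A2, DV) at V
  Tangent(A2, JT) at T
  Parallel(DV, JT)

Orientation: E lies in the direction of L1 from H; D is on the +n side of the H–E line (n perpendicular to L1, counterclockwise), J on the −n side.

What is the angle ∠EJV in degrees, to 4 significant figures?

5.954°

The slot axis is L1's direction at 77.7°, so u = (cos 77.7°, sin 77.7°) = (0.2130, 0.9770) and n = (−sin 77.7°, cos 77.7°) = (-0.9770, 0.2130). H is at the origin and E lies 37.5 along u from H, so E = 37.5·u = (7.989, 36.64). Tangency of A1 to both parallel lines with radius 4.0 puts D and J at H ± 4.0·n: D = (-3.908, 0.8521), J = (3.908, -0.8521). Equal radii place V and T the same way about E: V = E + 4.0·n = (4.080, 37.49), T = E − 4.0·n = (11.90, 35.79). Then cos ∠EJV = JE·JV / (|JE||JV|), giving 5.954°.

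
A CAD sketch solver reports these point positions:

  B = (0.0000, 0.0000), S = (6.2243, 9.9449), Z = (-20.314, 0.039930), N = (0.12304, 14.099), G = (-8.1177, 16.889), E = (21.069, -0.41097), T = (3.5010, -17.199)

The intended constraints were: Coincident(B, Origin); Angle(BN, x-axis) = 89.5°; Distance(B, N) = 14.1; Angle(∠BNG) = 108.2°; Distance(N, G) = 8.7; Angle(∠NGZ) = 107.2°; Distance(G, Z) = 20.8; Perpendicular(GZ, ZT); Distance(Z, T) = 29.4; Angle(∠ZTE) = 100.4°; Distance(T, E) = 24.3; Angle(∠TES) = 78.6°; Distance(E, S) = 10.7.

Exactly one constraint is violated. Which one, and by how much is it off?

Distance(E, S) = 10.7 — off by 7.40.

B = (0.00, 0.00) ✓; BN at 89.50° ✓; |BN| = 14.10 ✓; ∠BNG = 108.2° ✓; |NG| = 8.700 ✓; ∠NGZ = 107.2° ✓; |GZ| = 20.80 ✓; ∠(GZ, ZT) = 90.00° ✓; |ZT| = 29.40 ✓; ∠ZTE = 100.4° ✓; |TE| = 24.30 ✓; ∠TES = 78.60° ✓; |ES| = 18.10 ✗.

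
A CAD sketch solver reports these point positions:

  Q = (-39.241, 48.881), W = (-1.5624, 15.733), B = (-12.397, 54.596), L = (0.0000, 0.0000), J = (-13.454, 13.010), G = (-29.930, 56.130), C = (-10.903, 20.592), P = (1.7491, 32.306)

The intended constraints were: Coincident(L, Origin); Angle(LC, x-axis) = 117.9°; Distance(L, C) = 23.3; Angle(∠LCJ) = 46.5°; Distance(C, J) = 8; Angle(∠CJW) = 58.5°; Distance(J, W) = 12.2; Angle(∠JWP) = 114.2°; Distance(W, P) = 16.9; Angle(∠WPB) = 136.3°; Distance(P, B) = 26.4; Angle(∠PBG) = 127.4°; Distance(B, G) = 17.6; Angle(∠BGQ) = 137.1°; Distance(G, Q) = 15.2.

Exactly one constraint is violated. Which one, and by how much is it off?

Distance(G, Q) = 15.2 — off by 3.40.

L = (0.00, 0.00) ✓; LC at 117.9° ✓; |LC| = 23.30 ✓; ∠LCJ = 46.50° ✓; |CJ| = 8.000 ✓; ∠CJW = 58.51° ✓; |JW| = 12.20 ✓; ∠JWP = 114.2° ✓; |WP| = 16.90 ✓; ∠WPB = 136.3° ✓; |PB| = 26.40 ✓; ∠PBG = 127.4° ✓; |BG| = 17.60 ✓; ∠BGQ = 137.1° ✓; |GQ| = 11.80 ✗.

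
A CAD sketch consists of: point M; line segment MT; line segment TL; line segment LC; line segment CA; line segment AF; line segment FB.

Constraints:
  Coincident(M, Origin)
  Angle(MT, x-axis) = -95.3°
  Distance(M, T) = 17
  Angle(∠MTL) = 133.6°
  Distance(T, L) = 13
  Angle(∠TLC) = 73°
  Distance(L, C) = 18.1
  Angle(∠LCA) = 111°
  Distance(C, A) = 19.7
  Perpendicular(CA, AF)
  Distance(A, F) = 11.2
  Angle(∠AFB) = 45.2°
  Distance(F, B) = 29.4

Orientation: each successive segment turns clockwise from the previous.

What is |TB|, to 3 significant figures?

28.4

The perpendicularity gives AF at right angles to CA, so AF runs at -47.7°; with |AF| = 11.2, F = (3.76, -3.15). ∠AFB = 45.2° gives FB at 178° from the x-axis; with |FB| = 29.4, B = (-25.6, -1.86). Then |TB| = |B − T| = 28.4.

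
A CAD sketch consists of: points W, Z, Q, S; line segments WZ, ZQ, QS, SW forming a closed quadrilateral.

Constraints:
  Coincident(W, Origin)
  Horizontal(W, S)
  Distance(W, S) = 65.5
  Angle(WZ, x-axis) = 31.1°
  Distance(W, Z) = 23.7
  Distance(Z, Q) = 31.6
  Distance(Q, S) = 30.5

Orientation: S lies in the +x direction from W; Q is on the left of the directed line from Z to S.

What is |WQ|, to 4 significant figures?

55.22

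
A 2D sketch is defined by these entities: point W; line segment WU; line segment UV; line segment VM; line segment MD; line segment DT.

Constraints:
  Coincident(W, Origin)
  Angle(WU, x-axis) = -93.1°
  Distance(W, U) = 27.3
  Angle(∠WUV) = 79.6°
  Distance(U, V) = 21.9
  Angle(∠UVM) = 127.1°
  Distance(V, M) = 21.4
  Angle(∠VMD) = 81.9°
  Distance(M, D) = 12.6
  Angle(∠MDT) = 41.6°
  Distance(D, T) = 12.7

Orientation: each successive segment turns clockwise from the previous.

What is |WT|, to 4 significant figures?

27.89

W is at the origin; WU runs at -93.1° with length 27.3, so U = (-1.476, -27.26). ∠WUV = 79.6° gives UV at 166.5° from the x-axis; with |UV| = 21.9, V = (-22.77, -22.15). ∠UVM = 127.1° gives VM at 113.6° from the x-axis; with |VM| = 21.4, M = (-31.34, -2.537). ∠VMD = 81.9° gives MD at 15.50° from the x-axis; with |MD| = 12.6, D = (-19.20, 0.8298). ∠MDT = 41.6° gives DT at -122.9° from the x-axis; with |DT| = 12.7, T = (-26.10, -9.833). Then |WT| = |T − W| = 27.89.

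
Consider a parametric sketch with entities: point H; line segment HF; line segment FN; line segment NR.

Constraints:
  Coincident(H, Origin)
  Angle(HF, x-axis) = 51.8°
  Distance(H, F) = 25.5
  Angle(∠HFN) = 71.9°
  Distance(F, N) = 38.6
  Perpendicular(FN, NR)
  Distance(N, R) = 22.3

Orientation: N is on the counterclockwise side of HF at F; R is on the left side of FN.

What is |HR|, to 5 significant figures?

30.739

H is at the origin; HF runs at 51.8° with length 25.5, so F = 25.5·(cos 51.8°, sin 51.8°) = (15.769, 20.039). ∠HFN = 71.9°, so FN runs at 51.8° + (180° − 71.9°) = 159.90° from the x-axis; with |FN| = 38.6, N = F + 38.6·(cos 159.90°, sin 159.90°) = (-20.480, 33.305). The perpendicularity gives NR at right angles to FN; with |NR| = 22.3 on the left of FN, R = N + 22.3·(-0.34366, -0.93909) = (-28.143, 12.363). Then |HR| = |R − H| = 30.739.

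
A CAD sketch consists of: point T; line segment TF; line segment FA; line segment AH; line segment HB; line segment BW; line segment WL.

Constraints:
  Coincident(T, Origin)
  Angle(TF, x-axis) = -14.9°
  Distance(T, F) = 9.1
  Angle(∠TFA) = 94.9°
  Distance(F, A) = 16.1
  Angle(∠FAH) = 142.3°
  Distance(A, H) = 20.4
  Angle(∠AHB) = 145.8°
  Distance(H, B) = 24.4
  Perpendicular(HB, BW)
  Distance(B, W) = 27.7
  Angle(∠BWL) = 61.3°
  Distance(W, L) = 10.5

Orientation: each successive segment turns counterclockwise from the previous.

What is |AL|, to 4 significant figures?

33.96

T is at the origin; TF runs at -14.9° with length 9.1, so F = (8.794, -2.340). ∠TFA = 94.9° gives FA at 70.20° from the x-axis; with |FA| = 16.1, A = (14.25, 12.81). ∠FAH = 142.3° gives AH at 107.9° from the x-axis; with |AH| = 20.4, H = (7.978, 32.22). ∠AHB = 145.8° gives HB at 142.1° from the x-axis; with |HB| = 24.4, B = (-11.28, 47.21). The perpendicularity gives BW at right angles to HB, so BW runs at -127.9°; with |BW| = 27.7, W = (-28.29, 25.35). ∠BWL = 61.3° gives WL at -9.200° from the x-axis; with |WL| = 10.5, L = (-17.93, 23.67). Then |AL| = |L − A| = 33.96.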